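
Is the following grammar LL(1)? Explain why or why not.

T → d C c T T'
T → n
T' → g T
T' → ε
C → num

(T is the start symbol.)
No. Predict set conflict for T': { 'g' }

A grammar is LL(1) if for each non-terminal N with multiple productions, the predict sets of those productions are pairwise disjoint, where PREDICT(N → α) = (FIRST(α) \ {ε}) ∪ (FOLLOW(N) if α ⇒* ε).

Relevant sets:
  FOLLOW(T') = { $, 'g' }

For T:
  PREDICT(T → d C c T T') = { 'd' }
  PREDICT(T → n) = { 'n' }
For T':
  PREDICT(T' → g T) = { 'g' }
  PREDICT(T' → ε) = { $, 'g' }
C has a single production, so nothing to check there.

Conflict found: Predict set conflict for T': { 'g' }
The grammar is NOT LL(1).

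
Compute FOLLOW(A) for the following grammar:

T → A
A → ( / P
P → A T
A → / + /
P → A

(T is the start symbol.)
To compute FOLLOW(A), find every occurrence of A on a right-hand side N → α A β: add FIRST(β) \ {ε}, and if β is empty or nullable also add FOLLOW(N). Iterate to a fixed point.

In T → A: A is at the end, add FOLLOW(T)
In P → A T: A is followed by T, add FIRST(T) \ {ε} = { '(', '/' }
In P → A: A is at the end, add FOLLOW(P)

The FOLLOW sets referred to above (computed the same way, to a fixed point):
  FOLLOW(T) = { $, '(', '/' }
  FOLLOW(P) = { $, '(', '/' }

Taking the union: FOLLOW(A) = { $, '(', '/' }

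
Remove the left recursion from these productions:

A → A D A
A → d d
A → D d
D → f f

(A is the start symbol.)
A is directly left-recursive. The standard transformation for
  A → A α₁ | ... | A α_m | β₁ | ... | β_n
is
  A  → β₁ A' | ... | β_n A'
  A' → α₁ A' | ... | α_m A' | ε

A → d d becomes A → d d A'
A → D d becomes A → D d A'
A → A D A becomes A' → D A A'
Add A' → ε

Productions for other non-terminals are unchanged:
  D → f f

Resulting grammar:
A → d d A'
A → D d A'
A' → D A A'
A' → ε
D → f f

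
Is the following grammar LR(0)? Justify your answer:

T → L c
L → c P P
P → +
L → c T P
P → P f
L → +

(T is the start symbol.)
No. Reduce-reduce conflict: [L → + .] and [P → + .]

A grammar is LR(0) if no state in the canonical LR(0) collection has:
  - both a shift item (dot before a terminal) and a complete item (shift-reduce conflict), or
  - two or more complete items (reduce-reduce conflict; the accept item [T' → T .] counts as a complete item here).

Augment with T' → T and build the canonical LR(0) collection (I0 = CLOSURE({[T' → . T]}), then GOTO on every symbol after a dot until no new states appear). It has 13 states:
  I0: { [L → . +], [L → . c P P], [L → . c T P], [T → . L c], [T' → . T] }  — shift
  I1: { [L → + .] }  — reduce
  I2: { [T → L . c] }  — shift
  I3: { [T' → T .] }  — accept
  I4: { [L → . +], [L → . c P P], [L → . c T P], [L → c . P P], [L → c . T P], [P → . +], [P → . P f], [T → . L c] }  — shift
  I5: { [L → + .], [P → + .] }  — 2 reduces
  I6: { [L → c P . P], [P → . +], [P → . P f], [P → P . f] }  — shift
  I7: { [L → c T . P], [P → . +], [P → . P f] }  — shift
  I8: { [P → + .] }  — reduce
  I9: { [L → c T P .], [P → P . f] }  — shift, reduce
  I10: { [P → P f .] }  — reduce
  I11: { [L → c P P .], [P → P . f] }  — shift, reduce
  I12: { [T → L c .] }  — reduce

Conflict in state I5:
  Reduce-reduce conflict: [L → + .] and [P → + .]
So the grammar is NOT LR(0).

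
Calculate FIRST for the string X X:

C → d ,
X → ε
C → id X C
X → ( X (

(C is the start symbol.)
FIRST sets of the non-terminals involved (from the grammar, by fixed-point iteration):
  FIRST(X) = { '(', ε }

To compute FIRST(X X), process the symbols left to right:
Symbol X is a non-terminal. Add FIRST(X) \ {ε} = { '(' }
X is nullable (ε ∈ FIRST(X)), continue to the next symbol.
Symbol X is a non-terminal. Add FIRST(X) \ {ε} = { '(' }
X is nullable (ε ∈ FIRST(X)), continue to the next symbol.
All symbols are nullable, so ε is in the result.
FIRST(X X) = { '(', ε }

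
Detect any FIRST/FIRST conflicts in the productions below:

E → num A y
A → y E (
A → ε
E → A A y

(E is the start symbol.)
No FIRST/FIRST conflicts.

A FIRST/FIRST conflict occurs when two productions N → α and N → β for the same non-terminal have FIRST(α) ∩ FIRST(β) ≠ ∅ (with ε ∈ FIRST of a nullable right-hand side, so two nullable alternatives also conflict).

FIRST sets of the non-terminals at (or reachable through a nullable prefix from) the front of some alternative:
  FIRST(A) = { 'y', ε }

Productions for E:
  E → num A y: FIRST = { 'num' }
  E → A A y: FIRST = { 'y' }
Productions for A:
  A → y E (: FIRST = { 'y' }
  A → ε: FIRST = { ε }

All alternatives of each non-terminal have pairwise disjoint FIRST sets.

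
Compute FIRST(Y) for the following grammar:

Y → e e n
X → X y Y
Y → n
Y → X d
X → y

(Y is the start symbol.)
FIRST sets of the other non-terminals involved (by the same procedure, iterated to a fixed point):
  FIRST(X) = { 'y' }

From Y → e e n:
  - e is a terminal: add 'e' and stop
From Y → n:
  - n is a terminal: add 'n' and stop
From Y → X d:
  - X is a non-terminal: add FIRST(X) \ {ε} = { 'y' }
    X is not nullable, so stop

Collecting: FIRST(Y) = { 'e', 'n', 'y' }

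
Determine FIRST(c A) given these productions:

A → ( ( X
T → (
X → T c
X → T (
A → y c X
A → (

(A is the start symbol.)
To compute FIRST(c A), process the symbols left to right:
Symbol c is a terminal. Add 'c' and stop.
FIRST(c A) = { 'c' }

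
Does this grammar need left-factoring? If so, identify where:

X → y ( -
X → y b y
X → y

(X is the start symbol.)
Left-factoring is needed when two productions for the same non-terminal
share a common prefix on the right-hand side.

Productions for X:
  X → y ( -
  X → y b y
  X → y

Found common prefix 'y' in productions for X

Answer: Yes, X has productions with common prefix 'y'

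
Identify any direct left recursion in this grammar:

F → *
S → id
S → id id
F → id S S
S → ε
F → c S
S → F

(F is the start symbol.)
F → *: starts with '*'
S → id: starts with id
S → id id: starts with id
F → id S S: starts with id
S → ε: starts with ε
F → c S: starts with c
S → F: starts with F

No direct left recursion found.

Answer: No direct left recursion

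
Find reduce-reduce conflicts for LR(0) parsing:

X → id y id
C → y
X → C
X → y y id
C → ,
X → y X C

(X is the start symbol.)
No reduce-reduce conflicts

A reduce-reduce conflict occurs when an LR(0) state has two complete items [A → α .] and [B → β .] — both call for a reduction, and with no lookahead the parser cannot choose between them.

Augment with X' → X and build the canonical LR(0) collection (I0 = CLOSURE({[X' → . X]}), then GOTO on every symbol after a dot until no new states appear). It has 13 states:
  I0: { [C → . ,], [C → . y], [X → . C], [X → . id y id], [X → . y X C], [X → . y y id], [X' → . X] }  — shift
  I1: { [C → , .] }  — reduce
  I2: { [X → C .] }  — reduce
  I3: { [X' → X .] }  — accept
  I4: { [X → id . y id] }  — shift
  I5: { [C → . ,], [C → . y], [C → y .], [X → . C], [X → . id y id], [X → . y X C], [X → . y y id], [X → y . X C], [X → y . y id] }  — shift, reduce
  I6: { [C → . ,], [C → . y], [X → y X . C] }  — shift
  I7: { [C → . ,], [C → . y], [C → y .], [X → . C], [X → . id y id], [X → . y X C], [X → . y y id], [X → y . X C], [X → y . y id], [X → y y . id] }  — shift, reduce
  I8: { [X → id . y id], [X → y y id .] }  — shift, reduce
  I9: { [X → id y . id] }  — shift
  I10: { [X → id y id .] }  — reduce
  I11: { [X → y X C .] }  — reduce
  I12: { [C → y .] }  — reduce

No state contains more than one complete item.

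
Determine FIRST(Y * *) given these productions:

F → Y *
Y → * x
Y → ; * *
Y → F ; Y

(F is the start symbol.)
FIRST sets of the non-terminals involved (from the grammar, by fixed-point iteration):
  FIRST(Y) = { '*', ';' }

To compute FIRST(Y * *), process the symbols left to right:
Symbol Y is a non-terminal. Add FIRST(Y) \ {ε} = { '*', ';' }
Y is not nullable (ε ∉ FIRST(Y)), so stop here.
FIRST(Y * *) = { '*', ';' }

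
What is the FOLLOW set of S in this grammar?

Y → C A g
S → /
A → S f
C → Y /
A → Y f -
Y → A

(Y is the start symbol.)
To compute FOLLOW(S), find every occurrence of S on a right-hand side N → α S β: add FIRST(β) \ {ε}, and if β is empty or nullable also add FOLLOW(N). Iterate to a fixed point.

In A → S f: S is followed by f, add FIRST(f) \ {ε} = { 'f' }

Taking the union: FOLLOW(S) = { 'f' }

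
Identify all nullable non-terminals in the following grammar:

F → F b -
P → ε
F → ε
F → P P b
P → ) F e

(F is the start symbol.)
{ 'F', 'P' }

A non-terminal is nullable if it can derive ε (the empty string): either it has an ε-production, or it has a production whose right-hand side consists entirely of nullable non-terminals.

ε-productions: P → ε, F → ε
So P, F are immediately nullable.
Every non-terminal is now nullable.
Nullable = { 'F', 'P' }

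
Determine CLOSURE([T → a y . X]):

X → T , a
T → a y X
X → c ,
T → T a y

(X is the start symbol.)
{ [T → . T a y], [T → . a y X], [T → a y . X], [X → . T , a], [X → . c ,] }

To compute CLOSURE, for each item [A → α.Bβ] where B is a non-terminal, add [B → .γ] for all productions B → γ; repeat for the newly added items until nothing changes.

Start with: [T → a y . X]
  [T → a y . X] has the dot before X: add [X → . T , a], [X → . c ,]
  [X → . T , a] has the dot before T: add [T → . a y X], [T → . T a y]
No further items can be added.

CLOSURE = { [T → . T a y], [T → . a y X], [T → a y . X], [X → . T , a], [X → . c ,] }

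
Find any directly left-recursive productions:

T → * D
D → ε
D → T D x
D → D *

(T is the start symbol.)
Yes, D is left-recursive

Direct left recursion occurs when N → N α for some non-terminal N (the right-hand side begins with the left-hand side itself).

T → * D: starts with '*'
D → ε: starts with ε
D → T D x: starts with T
D → D *: LEFT RECURSIVE (starts with D)

The grammar has direct left recursion on: D.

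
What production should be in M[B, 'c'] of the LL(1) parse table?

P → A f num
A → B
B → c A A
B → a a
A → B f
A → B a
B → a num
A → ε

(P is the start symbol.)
B → c A A

To find M[B, 'c'], we find productions for B where 'c' is in the predict set (PREDICT(N → α) = (FIRST(α) \ {ε}) ∪ (FOLLOW(N) if α ⇒* ε)).

B → c A A: PREDICT = { 'c' }
  'c' is in predict set, so this production goes in M[B, 'c']
B → a a: PREDICT = { 'a' }
B → a num: PREDICT = { 'a' }

M[B, 'c'] = B → c A A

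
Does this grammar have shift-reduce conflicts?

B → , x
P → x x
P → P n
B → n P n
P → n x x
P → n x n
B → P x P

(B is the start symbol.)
Yes — I17: [B → P x P .] vs [P → P . n]

Augment with B' → B and build the canonical LR(0) collection (I0 = CLOSURE({[B' → . B]}), then GOTO on every symbol after a dot until no new states appear). It has 19 states:
  I0: { [B → . , x], [B → . P x P], [B → . n P n], [B' → . B], [P → . P n], [P → . n x n], [P → . n x x], [P → . x x] }  — shift
  I1: { [B → , . x] }  — shift
  I2: { [B' → B .] }  — accept
  I3: { [B → P . x P], [P → P . n] }  — shift
  I4: { [B → n . P n], [P → . P n], [P → . n x n], [P → . n x x], [P → . x x], [P → n . x n], [P → n . x x] }  — shift
  I5: { [P → x . x] }  — shift
  I6: { [P → x x .] }  — reduce
  I7: { [B → n P . n], [P → P . n] }  — shift
  I8: { [P → n . x n], [P → n . x x] }  — shift
  I9: { [P → n x . n], [P → n x . x], [P → x . x] }  — shift
  I10: { [P → n x n .] }  — reduce
  I11: { [P → n x x .], [P → x x .] }  — 2 reduces
  I12: { [P → n x . n], [P → n x . x] }  — shift
  I13: { [P → n x x .] }  — reduce
  I14: { [B → n P n .], [P → P n .] }  — 2 reduces
  I15: { [P → P n .] }  — reduce
  I16: { [B → P x . P], [P → . P n], [P → . n x n], [P → . n x x], [P → . x x] }  — shift
  I17: { [B → P x P .], [P → P . n] }  — shift, reduce
  I18: { [B → , x .] }  — reduce

I17 contains reduce item [B → P x P .] and shift item [P → P . n] — shift-reduce conflict.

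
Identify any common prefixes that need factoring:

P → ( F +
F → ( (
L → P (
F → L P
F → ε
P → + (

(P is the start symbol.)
Left-factoring is needed when two productions for the same non-terminal
share a common prefix on the right-hand side.

Productions for P:
  P → ( F +
  P → + (
Productions for F:
  F → ( (
  F → L P
  F → ε

No common prefixes found.

Answer: No, left-factoring is not needed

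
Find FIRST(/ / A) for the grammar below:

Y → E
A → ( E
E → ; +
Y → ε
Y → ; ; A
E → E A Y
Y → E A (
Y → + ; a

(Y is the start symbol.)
{ '/' }

To compute FIRST(/ / A), process the symbols left to right:
Symbol / is a terminal. Add '/' and stop.
FIRST(/ / A) = { '/' }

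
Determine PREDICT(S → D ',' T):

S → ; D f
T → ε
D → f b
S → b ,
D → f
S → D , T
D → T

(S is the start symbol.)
PREDICT(S → D ',' T) = (FIRST(RHS) \ {ε}) ∪ (FOLLOW(S) if ε ∈ FIRST(RHS), i.e. RHS ⇒* ε)
FIRST(D) = { 'f', ε }
FIRST(D ',' T) = { ',', 'f' }
ε ∉ FIRST(D ',' T), so FOLLOW(S) is not added.
PREDICT(S → D ',' T) = { ',', 'f' }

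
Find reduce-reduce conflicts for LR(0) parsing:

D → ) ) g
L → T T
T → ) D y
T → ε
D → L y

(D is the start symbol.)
Augment with D' → D and build the canonical LR(0) collection (I0 = CLOSURE({[D' → . D]}), then GOTO on every symbol after a dot until no new states appear). It has 12 states:
  I0: { [D → . ) ) g], [D → . L y], [D' → . D], [L → . T T], [T → . ) D y], [T → .] }  — shift, reduce
  I1: { [D → ) . ) g], [D → . ) ) g], [D → . L y], [L → . T T], [T → ) . D y], [T → . ) D y], [T → .] }  — shift, reduce
  I2: { [D' → D .] }  — accept
  I3: { [D → L . y] }  — shift
  I4: { [L → T . T], [T → . ) D y], [T → .] }  — shift, reduce
  I5: { [D → . ) ) g], [D → . L y], [L → . T T], [T → ) . D y], [T → . ) D y], [T → .] }  — shift, reduce
  I6: { [L → T T .] }  — reduce
  I7: { [T → ) D . y] }  — shift
  I8: { [T → ) D y .] }  — reduce
  I9: { [D → L y .] }  — reduce
  I10: { [D → ) ) . g], [D → ) . ) g], [D → . ) ) g], [D → . L y], [L → . T T], [T → ) . D y], [T → . ) D y], [T → .] }  — shift, reduce
  I11: { [D → ) ) g .] }  — reduce

No state contains more than one complete item.

Answer: No reduce-reduce conflicts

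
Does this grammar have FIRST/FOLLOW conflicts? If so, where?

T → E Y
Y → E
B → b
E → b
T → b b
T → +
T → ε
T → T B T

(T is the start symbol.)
A FIRST/FOLLOW conflict occurs when a non-terminal N has a nullable alternative N → β (β ⇒* ε) and another alternative N → α with FIRST(α) ∩ FOLLOW(N) ≠ ∅: on such a lookahead the parser cannot decide between expanding α and letting N vanish via β.

Nullable non-terminals: T.
FIRST sets used below: FIRST(E) = { 'b' }, FIRST(T) = { '+', 'b', ε }, FIRST(B) = { 'b' }

T: nullable alternative(s) T → ε; FOLLOW(T) = { $, 'b' }
  T → E Y: FIRST \ {ε} = { 'b' } — overlaps FOLLOW(T) on { 'b' }: CONFLICT
  T → b b: FIRST \ {ε} = { 'b' } — overlaps FOLLOW(T) on { 'b' }: CONFLICT
  T → +: FIRST \ {ε} = { '+' } — disjoint from FOLLOW(T)
  T → ε: FIRST \ {ε} = { } — this is the only nullable alternative, skip
  T → T B T: FIRST \ {ε} = { '+', 'b' } — overlaps FOLLOW(T) on { 'b' }: CONFLICT

B, E, Y have no nullable alternative, so no FIRST/FOLLOW check is needed there.

So the grammar has 3 FIRST/FOLLOW conflicts (marked CONFLICT above).

Answer: Yes. T → E Y with FOLLOW(T) on { 'b' }; T → b b with FOLLOW(T) on { 'b' }; T → T B T with FOLLOW(T) on { 'b' }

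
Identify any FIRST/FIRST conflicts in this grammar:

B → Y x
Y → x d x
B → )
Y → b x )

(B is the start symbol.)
No FIRST/FIRST conflicts.

A FIRST/FIRST conflict occurs when two productions N → α and N → β for the same non-terminal have FIRST(α) ∩ FIRST(β) ≠ ∅ (with ε ∈ FIRST of a nullable right-hand side, so two nullable alternatives also conflict).

FIRST sets of the non-terminals at (or reachable through a nullable prefix from) the front of some alternative:
  FIRST(Y) = { 'b', 'x' }

Productions for B:
  B → Y x: FIRST = { 'b', 'x' }
  B → ): FIRST = { ')' }
Productions for Y:
  Y → x d x: FIRST = { 'x' }
  Y → b x ): FIRST = { 'b' }

All alternatives of each non-terminal have pairwise disjoint FIRST sets.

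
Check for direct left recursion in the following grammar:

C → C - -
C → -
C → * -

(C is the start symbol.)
Yes, C is left-recursive

C → C - -: LEFT RECURSIVE (starts with C)
C → -: starts with '-'
C → * -: starts with '*'

The grammar has direct left recursion on: C.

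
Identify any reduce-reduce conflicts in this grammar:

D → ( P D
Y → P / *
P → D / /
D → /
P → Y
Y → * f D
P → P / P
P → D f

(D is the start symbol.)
No reduce-reduce conflicts

A reduce-reduce conflict occurs when an LR(0) state has two complete items [A → α .] and [B → β .] — both call for a reduction, and with no lookahead the parser cannot choose between them.

Augment with D' → D and build the canonical LR(0) collection (I0 = CLOSURE({[D' → . D]}), then GOTO on every symbol after a dot until no new states appear). It has 18 states:
  I0: { [D → . ( P D], [D → . /], [D' → . D] }  — shift
  I1: { [D → ( . P D], [D → . ( P D], [D → . /], [P → . D / /], [P → . D f], [P → . P / P], [P → . Y], [Y → . * f D], [Y → . P / *] }  — shift
  I2: { [D → / .] }  — reduce
  I3: { [D' → D .] }  — accept
  I4: { [Y → * . f D] }  — shift
  I5: { [P → D . / /], [P → D . f] }  — shift
  I6: { [D → ( P . D], [D → . ( P D], [D → . /], [P → P . / P], [Y → P . / *] }  — shift
  I7: { [P → Y .] }  — reduce
  I8: { [D → . ( P D], [D → . /], [D → / .], [P → . D / /], [P → . D f], [P → . P / P], [P → . Y], [P → P / . P], [Y → . * f D], [Y → . P / *], [Y → P / . *] }  — shift, reduce
  I9: { [D → ( P D .] }  — reduce
  I10: { [Y → * . f D], [Y → P / * .] }  — shift, reduce
  I11: { [P → P . / P], [P → P / P .], [Y → P . / *] }  — shift, reduce
  I12: { [D → . ( P D], [D → . /], [P → . D / /], [P → . D f], [P → . P / P], [P → . Y], [P → P / . P], [Y → . * f D], [Y → . P / *], [Y → P / . *] }  — shift
  I13: { [D → . ( P D], [D → . /], [Y → * f . D] }  — shift
  I14: { [Y → * f D .] }  — reduce
  I15: { [P → D / . /] }  — shift
  I16: { [P → D f .] }  — reduce
  I17: { [P → D / / .] }  — reduce

No state contains more than one complete item.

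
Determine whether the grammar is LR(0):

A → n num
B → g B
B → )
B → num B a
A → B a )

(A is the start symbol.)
Yes, the grammar is LR(0)

Augment with A' → A and build the canonical LR(0) collection (I0 = CLOSURE({[A' → . A]}), then GOTO on every symbol after a dot until no new states appear). It has 13 states:
  I0: { [A → . B a )], [A → . n num], [A' → . A], [B → . )], [B → . g B], [B → . num B a] }  — shift
  I1: { [B → ) .] }  — reduce
  I2: { [A' → A .] }  — accept
  I3: { [A → B . a )] }  — shift
  I4: { [B → . )], [B → . g B], [B → . num B a], [B → g . B] }  — shift
  I5: { [A → n . num] }  — shift
  I6: { [B → . )], [B → . g B], [B → . num B a], [B → num . B a] }  — shift
  I7: { [B → num B . a] }  — shift
  I8: { [B → num B a .] }  — reduce
  I9: { [A → n num .] }  — reduce
  I10: { [B → g B .] }  — reduce
  I11: { [A → B a . )] }  — shift
  I12: { [A → B a ) .] }  — reduce

Every state is either a pure shift/goto state or contains exactly one complete item and nothing to shift — no conflicts. The grammar is LR(0).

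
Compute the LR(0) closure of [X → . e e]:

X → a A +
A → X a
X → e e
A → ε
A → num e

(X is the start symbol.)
{ [X → . e e] }

To compute CLOSURE, for each item [A → α.Bβ] where B is a non-terminal, add [B → .γ] for all productions B → γ; repeat for the newly added items until nothing changes.

Start with: [X → . e e]
The dot precedes the terminal e, so nothing is added.

CLOSURE = { [X → . e e] }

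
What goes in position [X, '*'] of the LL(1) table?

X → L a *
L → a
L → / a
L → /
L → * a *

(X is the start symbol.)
X → L a *

To find M[X, '*'], we find productions for X where '*' is in the predict set (PREDICT(N → α) = (FIRST(α) \ {ε}) ∪ (FOLLOW(N) if α ⇒* ε)).

Relevant sets:
  FIRST(L) = { '*', '/', 'a' }

X → L a *: PREDICT = { '*', '/', 'a' }
  '*' is in predict set, so this production goes in M[X, '*']

M[X, '*'] = X → L a *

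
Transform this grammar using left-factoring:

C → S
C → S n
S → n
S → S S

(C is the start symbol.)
C → S C'
C' → ε
C' → n
S → n
S → S S

Left-factoring transforms A → αβ₁ | αβ₂ into A → αA' and A' → β₁ | β₂
(α is the longest common prefix among the alternatives). Repeat until
no nonterminal has two alternatives with a common prefix.

Round 1: C has alternatives sharing prefix 'S'. Introduce C': C → S C'
  Add: C' → ε
  Add: C' → n

No remaining common prefixes — done.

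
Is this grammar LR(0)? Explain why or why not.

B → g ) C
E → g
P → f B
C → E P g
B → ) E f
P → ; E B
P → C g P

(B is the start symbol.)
A grammar is LR(0) if no state in the canonical LR(0) collection has:
  - both a shift item (dot before a terminal) and a complete item (shift-reduce conflict), or
  - two or more complete items (reduce-reduce conflict; the accept item [B' → B .] counts as a complete item here).

Augment with B' → B and build the canonical LR(0) collection (I0 = CLOSURE({[B' → . B]}), then GOTO on every symbol after a dot until no new states appear). It has 20 states:
  I0: { [B → . ) E f], [B → . g ) C], [B' → . B] }  — shift
  I1: { [B → ) . E f], [E → . g] }  — shift
  I2: { [B' → B .] }  — accept
  I3: { [B → g . ) C] }  — shift
  I4: { [B → g ) . C], [C → . E P g], [E → . g] }  — shift
  I5: { [B → g ) C .] }  — reduce
  I6: { [C → . E P g], [C → E . P g], [E → . g], [P → . ; E B], [P → . C g P], [P → . f B] }  — shift
  I7: { [E → g .] }  — reduce
  I8: { [E → . g], [P → ; . E B] }  — shift
  I9: { [P → C . g P] }  — shift
  I10: { [C → E P . g] }  — shift
  I11: { [B → . ) E f], [B → . g ) C], [P → f . B] }  — shift
  I12: { [P → f B .] }  — reduce
  I13: { [C → E P g .] }  — reduce
  I14: { [C → . E P g], [E → . g], [P → . ; E B], [P → . C g P], [P → . f B], [P → C g . P] }  — shift
  I15: { [P → C g P .] }  — reduce
  I16: { [B → . ) E f], [B → . g ) C], [P → ; E . B] }  — shift
  I17: { [P → ; E B .] }  — reduce
  I18: { [B → ) E . f] }  — shift
  I19: { [B → ) E f .] }  — reduce

Every state is either a pure shift/goto state or contains exactly one complete item and nothing to shift — no conflicts. The grammar is LR(0).

Answer: Yes, the grammar is LR(0)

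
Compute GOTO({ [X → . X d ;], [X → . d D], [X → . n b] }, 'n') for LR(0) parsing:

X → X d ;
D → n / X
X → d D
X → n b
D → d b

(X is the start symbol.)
{ [X → n . b] }

GOTO(I, 'n') = CLOSURE({ [A → αX.β] : [A → α.Xβ] ∈ I, X = 'n' })

Items with dot before 'n', with the dot advanced:
  [X → . n b] → [X → n . b]
Closure adds nothing (no advanced item has the dot before a non-terminal).

GOTO = { [X → n . b] }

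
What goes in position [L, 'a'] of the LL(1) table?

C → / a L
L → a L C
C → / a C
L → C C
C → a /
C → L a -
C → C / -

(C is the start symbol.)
L → a L C, L → C C

To find M[L, 'a'], we find productions for L where 'a' is in the predict set (PREDICT(N → α) = (FIRST(α) \ {ε}) ∪ (FOLLOW(N) if α ⇒* ε)).

Relevant sets:
  FIRST(C) = { '/', 'a' }

L → a L C: PREDICT = { 'a' }
  'a' is in predict set, so this production goes in M[L, 'a']
L → C C: PREDICT = { '/', 'a' }
  'a' is in predict set, so this production goes in M[L, 'a']

M[L, 'a'] = L → a L C, L → C C  (a multiply-defined cell — the grammar is not LL(1))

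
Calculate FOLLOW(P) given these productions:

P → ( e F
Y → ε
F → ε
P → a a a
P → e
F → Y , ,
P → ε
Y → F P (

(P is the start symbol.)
P is the start symbol, so $ ∈ FOLLOW(P).
In Y → F P (: P is followed by '(', add FIRST('(') \ {ε} = { '(' }

Taking the union: FOLLOW(P) = { $, '(' }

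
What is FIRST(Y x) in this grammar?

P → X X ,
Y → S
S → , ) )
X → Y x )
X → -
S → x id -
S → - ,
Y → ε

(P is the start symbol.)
FIRST sets of the non-terminals involved (from the grammar, by fixed-point iteration):
  FIRST(Y) = { ',', '-', 'x', ε }

To compute FIRST(Y x), process the symbols left to right:
Symbol Y is a non-terminal. Add FIRST(Y) \ {ε} = { ',', '-', 'x' }
Y is nullable (ε ∈ FIRST(Y)), continue to the next symbol.
Symbol x is a terminal. Add 'x' and stop.
FIRST(Y x) = { ',', '-', 'x' }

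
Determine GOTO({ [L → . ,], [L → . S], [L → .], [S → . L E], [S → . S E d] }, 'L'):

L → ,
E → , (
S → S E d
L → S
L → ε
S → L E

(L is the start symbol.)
GOTO(I, 'L') = CLOSURE({ [A → αX.β] : [A → α.Xβ] ∈ I, X = 'L' })

Items with dot before 'L', with the dot advanced:
  [S → . L E] → [S → L . E]
Closure of the advanced items:
  [S → L . E] has the dot before E: add [E → . , (]

GOTO = { [E → . , (], [S → L . E] }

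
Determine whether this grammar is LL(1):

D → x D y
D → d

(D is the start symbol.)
A grammar is LL(1) if for each non-terminal N with multiple productions, the predict sets of those productions are pairwise disjoint, where PREDICT(N → α) = (FIRST(α) \ {ε}) ∪ (FOLLOW(N) if α ⇒* ε).

For D:
  PREDICT(D → x D y) = { 'x' }
  PREDICT(D → d) = { 'd' }

All predict sets are disjoint. The grammar IS LL(1).

Answer: Yes, the grammar is LL(1).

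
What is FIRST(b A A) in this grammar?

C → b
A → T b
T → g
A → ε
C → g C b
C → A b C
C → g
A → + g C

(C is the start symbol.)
{ 'b' }

To compute FIRST(b A A), process the symbols left to right:
Symbol b is a terminal. Add 'b' and stop.
FIRST(b A A) = { 'b' }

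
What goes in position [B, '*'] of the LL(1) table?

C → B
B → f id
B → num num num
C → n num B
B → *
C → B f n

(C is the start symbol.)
B → *

To find M[B, '*'], we find productions for B where '*' is in the predict set (PREDICT(N → α) = (FIRST(α) \ {ε}) ∪ (FOLLOW(N) if α ⇒* ε)).

B → f id: PREDICT = { 'f' }
B → num num num: PREDICT = { 'num' }
B → *: PREDICT = { '*' }
  '*' is in predict set, so this production goes in M[B, '*']

M[B, '*'] = B → *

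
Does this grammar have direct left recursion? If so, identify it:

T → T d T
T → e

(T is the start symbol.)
Yes, T is left-recursive

T → T d T: LEFT RECURSIVE (starts with T)
T → e: starts with e

The grammar has direct left recursion on: T.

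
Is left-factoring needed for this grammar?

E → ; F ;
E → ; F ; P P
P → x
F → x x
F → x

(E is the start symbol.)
Left-factoring is needed when two productions for the same non-terminal
share a common prefix on the right-hand side.

Productions for E:
  E → ; F ;
  E → ; F ; P P
Productions for F:
  F → x x
  F → x

Found common prefix '; F ;' in productions for E
Found common prefix 'x' in productions for F

Answer: Yes, E has productions with common prefix '; F ;'; F has productions with common prefix 'x'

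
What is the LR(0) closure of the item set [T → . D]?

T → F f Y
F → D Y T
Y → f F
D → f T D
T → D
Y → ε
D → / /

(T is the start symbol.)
{ [D → . / /], [D → . f T D], [T → . D] }

Start with: [T → . D]
  [T → . D] has the dot before D: add [D → . f T D], [D → . / /]
No further items can be added.

CLOSURE = { [D → . / /], [D → . f T D], [T → . D] }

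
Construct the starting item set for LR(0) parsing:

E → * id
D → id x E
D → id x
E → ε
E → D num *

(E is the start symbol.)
{ [D → . id x E], [D → . id x], [E → . * id], [E → . D num *], [E → .], [E' → . E] }

First, augment the grammar with E' → E
I₀ = CLOSURE({ [E' → . E] }):
  [E' → . E] has the dot before E: add [E → . * id], [E → .], [E → . D num *]
  [E → . D num *] has the dot before D: add [D → . id x E], [D → . id x]
No further items can be added.

I₀ = { [D → . id x E], [D → . id x], [E → . * id], [E → . D num *], [E → .], [E' → . E] }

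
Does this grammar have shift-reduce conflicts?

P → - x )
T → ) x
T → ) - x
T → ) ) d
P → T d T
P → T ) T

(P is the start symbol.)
A shift-reduce conflict occurs when an LR(0) state has both:
  - a complete (reduce) item [A → α .] (dot at the end), and
  - a shift item [B → β . c γ] (dot before a terminal).

Augment with P' → P and build the canonical LR(0) collection (I0 = CLOSURE({[P' → . P]}), then GOTO on every symbol after a dot until no new states appear). It has 16 states:
  I0: { [P → . - x )], [P → . T ) T], [P → . T d T], [P' → . P], [T → . ) ) d], [T → . ) - x], [T → . ) x] }  — shift
  I1: { [T → ) . ) d], [T → ) . - x], [T → ) . x] }  — shift
  I2: { [P → - . x )] }  — shift
  I3: { [P' → P .] }  — accept
  I4: { [P → T . ) T], [P → T . d T] }  — shift
  I5: { [P → T ) . T], [T → . ) ) d], [T → . ) - x], [T → . ) x] }  — shift
  I6: { [P → T d . T], [T → . ) ) d], [T → . ) - x], [T → . ) x] }  — shift
  I7: { [P → T d T .] }  — reduce
  I8: { [P → T ) T .] }  — reduce
  I9: { [P → - x . )] }  — shift
  I10: { [P → - x ) .] }  — reduce
  I11: { [T → ) ) . d] }  — shift
  I12: { [T → ) - . x] }  — shift
  I13: { [T → ) x .] }  — reduce
  I14: { [T → ) - x .] }  — reduce
  I15: { [T → ) ) d .] }  — reduce

No state contains both a complete item and a shift item.

Answer: No shift-reduce conflicts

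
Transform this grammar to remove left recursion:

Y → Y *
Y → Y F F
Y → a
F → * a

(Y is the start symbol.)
Y is directly left-recursive. The standard transformation for
  A → A α₁ | ... | A α_m | β₁ | ... | β_n
is
  A  → β₁ A' | ... | β_n A'
  A' → α₁ A' | ... | α_m A' | ε

Y → a becomes Y → a Y'
Y → Y * becomes Y' → * Y'
Y → Y F F becomes Y' → F F Y'
Add Y' → ε

Productions for other non-terminals are unchanged:
  F → * a

Resulting grammar:
Y → a Y'
Y' → * Y'
Y' → F F Y'
Y' → ε
F → * a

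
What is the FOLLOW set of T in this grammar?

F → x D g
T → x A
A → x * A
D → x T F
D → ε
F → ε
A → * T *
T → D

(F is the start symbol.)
{ '*', 'g', 'x' }

To compute FOLLOW(T), find every occurrence of T on a right-hand side N → α T β: add FIRST(β) \ {ε}, and if β is empty or nullable also add FOLLOW(N). Iterate to a fixed point.

In D → x T F: T is followed by F, add FIRST(F) \ {ε} = { 'x' }
  F is nullable, so also add FOLLOW(D)
In A → * T *: T is followed by '*', add FIRST('*') \ {ε} = { '*' }

The FOLLOW sets referred to above (computed the same way, to a fixed point):
  FOLLOW(D) = { '*', 'g', 'x' }

Taking the union: FOLLOW(T) = { '*', 'g', 'x' }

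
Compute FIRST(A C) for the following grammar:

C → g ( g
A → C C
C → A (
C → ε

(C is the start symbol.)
{ '(', 'g', ε }

FIRST sets of the non-terminals involved (from the grammar, by fixed-point iteration):
  FIRST(A) = { '(', 'g', ε }
  FIRST(C) = { '(', 'g', ε }

To compute FIRST(A C), process the symbols left to right:
Symbol A is a non-terminal. Add FIRST(A) \ {ε} = { '(', 'g' }
A is nullable (ε ∈ FIRST(A)), continue to the next symbol.
Symbol C is a non-terminal. Add FIRST(C) \ {ε} = { '(', 'g' }
C is nullable (ε ∈ FIRST(C)), continue to the next symbol.
All symbols are nullable, so ε is in the result.
FIRST(A C) = { '(', 'g', ε }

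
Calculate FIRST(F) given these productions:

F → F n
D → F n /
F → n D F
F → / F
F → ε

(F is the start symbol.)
To compute FIRST(F), examine every production with F on the left-hand side, reading each right-hand side left to right until a non-nullable symbol is reached.

From F → F n:
  - F is the symbol being defined: contributes nothing new
    F is nullable, so continue to the next symbol
  - n is a terminal: add 'n' and stop
From F → n D F:
  - n is a terminal: add 'n' and stop
From F → / F:
  - '/' is a terminal: add '/' and stop
From F → ε:
  - ε-production, so ε ∈ FIRST(F)

Collecting: FIRST(F) = { '/', 'n', ε }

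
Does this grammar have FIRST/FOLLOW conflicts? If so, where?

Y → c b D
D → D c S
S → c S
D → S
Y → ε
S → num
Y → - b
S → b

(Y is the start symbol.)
No FIRST/FOLLOW conflicts.

A FIRST/FOLLOW conflict occurs when a non-terminal N has a nullable alternative N → β (β ⇒* ε) and another alternative N → α with FIRST(α) ∩ FOLLOW(N) ≠ ∅: on such a lookahead the parser cannot decide between expanding α and letting N vanish via β.

Nullable non-terminals: Y.

Y: nullable alternative(s) Y → ε; FOLLOW(Y) = { $ }
  Y → c b D: FIRST \ {ε} = { 'c' } — disjoint from FOLLOW(Y)
  Y → ε: FIRST \ {ε} = { } — this is the only nullable alternative, skip
  Y → - b: FIRST \ {ε} = { '-' } — disjoint from FOLLOW(Y)

D, S have no nullable alternative, so no FIRST/FOLLOW check is needed there.

No FIRST/FOLLOW conflicts found.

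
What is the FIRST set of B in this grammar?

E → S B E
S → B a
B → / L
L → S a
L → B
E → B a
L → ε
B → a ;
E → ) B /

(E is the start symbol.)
From B → / L:
  - '/' is a terminal: add '/' and stop
From B → a ;:
  - a is a terminal: add 'a' and stop

Collecting: FIRST(B) = { '/', 'a' }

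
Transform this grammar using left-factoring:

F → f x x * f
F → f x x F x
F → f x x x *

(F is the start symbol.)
F → f x x F'
F' → * f
F' → F x
F' → x *

Left-factoring transforms A → αβ₁ | αβ₂ into A → αA' and A' → β₁ | β₂
(α is the longest common prefix among the alternatives). Repeat until
no nonterminal has two alternatives with a common prefix.

Round 1: F has alternatives sharing prefix 'f x x'. Introduce F': F → f x x F'
  Add: F' → * f
  Add: F' → F x
  Add: F' → x *

No remaining common prefixes — done.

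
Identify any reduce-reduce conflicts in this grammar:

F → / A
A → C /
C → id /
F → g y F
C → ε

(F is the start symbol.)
A reduce-reduce conflict occurs when an LR(0) state has two complete items [A → α .] and [B → β .] — both call for a reduction, and with no lookahead the parser cannot choose between them.

Augment with F' → F and build the canonical LR(0) collection (I0 = CLOSURE({[F' → . F]}), then GOTO on every symbol after a dot until no new states appear). It has 11 states:
  I0: { [F → . / A], [F → . g y F], [F' → . F] }  — shift
  I1: { [A → . C /], [C → . id /], [C → .], [F → / . A] }  — shift, reduce
  I2: { [F' → F .] }  — accept
  I3: { [F → g . y F] }  — shift
  I4: { [F → . / A], [F → . g y F], [F → g y . F] }  — shift
  I5: { [F → g y F .] }  — reduce
  I6: { [F → / A .] }  — reduce
  I7: { [A → C . /] }  — shift
  I8: { [C → id . /] }  — shift
  I9: { [C → id / .] }  — reduce
  I10: { [A → C / .] }  — reduce

No state contains more than one complete item.

Answer: No reduce-reduce conflicts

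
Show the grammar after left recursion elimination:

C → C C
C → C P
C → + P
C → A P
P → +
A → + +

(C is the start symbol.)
C → + P C'
C → A P C'
C' → C C'
C' → P C'
C' → ε
P → +
A → + +

C is directly left-recursive. The standard transformation for
  A → A α₁ | ... | A α_m | β₁ | ... | β_n
is
  A  → β₁ A' | ... | β_n A'
  A' → α₁ A' | ... | α_m A' | ε

C → + P becomes C → + P C'
C → A P becomes C → A P C'
C → C C becomes C' → C C'
C → C P becomes C' → P C'
Add C' → ε

Productions for other non-terminals are unchanged:
  P → +
  A → + +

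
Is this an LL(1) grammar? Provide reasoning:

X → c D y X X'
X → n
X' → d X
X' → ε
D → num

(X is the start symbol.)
A grammar is LL(1) if for each non-terminal N with multiple productions, the predict sets of those productions are pairwise disjoint, where PREDICT(N → α) = (FIRST(α) \ {ε}) ∪ (FOLLOW(N) if α ⇒* ε).

Relevant sets:
  FOLLOW(X') = { $, 'd' }

For X:
  PREDICT(X → c D y X X') = { 'c' }
  PREDICT(X → n) = { 'n' }
For X':
  PREDICT(X' → d X) = { 'd' }
  PREDICT(X' → ε) = { $, 'd' }
D has a single production, so nothing to check there.

Conflict found: Predict set conflict for X': { 'd' }
The grammar is NOT LL(1).

Answer: No. Predict set conflict for X': { 'd' }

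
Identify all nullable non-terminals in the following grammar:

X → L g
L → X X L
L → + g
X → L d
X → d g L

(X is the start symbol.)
There are no ε-productions, so no non-terminal can derive ε.
No non-terminals are nullable.

Answer: None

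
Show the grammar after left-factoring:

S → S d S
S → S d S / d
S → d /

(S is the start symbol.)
Left-factoring transforms A → αβ₁ | αβ₂ into A → αA' and A' → β₁ | β₂
(α is the longest common prefix among the alternatives). Repeat until
no nonterminal has two alternatives with a common prefix.

Round 1: S has alternatives sharing prefix 'S d S'. Introduce S': S → S d S S'
  Add: S' → ε
  Add: S' → / d

No remaining common prefixes — done.

Resulting grammar:
S → S d S S'
S' → ε
S' → / d
S → d /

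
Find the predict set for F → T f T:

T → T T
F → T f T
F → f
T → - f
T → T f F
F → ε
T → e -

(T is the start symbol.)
{ '-', 'e' }

PREDICT(F → T f T) = (FIRST(RHS) \ {ε}) ∪ (FOLLOW(F) if ε ∈ FIRST(RHS), i.e. RHS ⇒* ε)
FIRST(T) = { '-', 'e' }
FIRST(T f T) = { '-', 'e' }
ε ∉ FIRST(T f T), so FOLLOW(F) is not added.
PREDICT(F → T f T) = { '-', 'e' }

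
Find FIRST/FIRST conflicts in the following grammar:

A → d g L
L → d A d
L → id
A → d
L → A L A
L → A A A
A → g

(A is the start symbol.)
A FIRST/FIRST conflict occurs when two productions N → α and N → β for the same non-terminal have FIRST(α) ∩ FIRST(β) ≠ ∅ (with ε ∈ FIRST of a nullable right-hand side, so two nullable alternatives also conflict).

FIRST sets of the non-terminals at (or reachable through a nullable prefix from) the front of some alternative:
  FIRST(A) = { 'd', 'g' }

Productions for A:
  A → d g L: FIRST = { 'd' }
  A → d: FIRST = { 'd' }
  A → g: FIRST = { 'g' }
Productions for L:
  L → d A d: FIRST = { 'd' }
  L → id: FIRST = { 'id' }
  L → A L A: FIRST = { 'd', 'g' }
  L → A A A: FIRST = { 'd', 'g' }

Conflict for A: A → d g L and A → d
  Overlap: { 'd' }
Conflict for L: L → d A d and L → A L A
  Overlap: { 'd' }
Conflict for L: L → d A d and L → A A A
  Overlap: { 'd' }
Conflict for L: L → A L A and L → A A A
  Overlap: { 'd', 'g' }

Answer: Yes. A → d g L / A → d on { 'd' }; L → d A d / L → A L A on { 'd' }; L → d A d / L → A A A on { 'd' }; L → A L A / L → A A A on { 'd', 'g' }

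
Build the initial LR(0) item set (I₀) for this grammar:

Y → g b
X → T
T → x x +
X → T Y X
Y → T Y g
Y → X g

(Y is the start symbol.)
{ [T → . x x +], [X → . T Y X], [X → . T], [Y → . T Y g], [Y → . X g], [Y → . g b], [Y' → . Y] }

First, augment the grammar with Y' → Y
I₀ = CLOSURE({ [Y' → . Y] }):
  [Y' → . Y] has the dot before Y: add [Y → . g b], [Y → . T Y g], [Y → . X g]
  [Y → . T Y g] has the dot before T: add [T → . x x +]
  [Y → . X g] has the dot before X: add [X → . T], [X → . T Y X]
No further items can be added.

I₀ = { [T → . x x +], [X → . T Y X], [X → . T], [Y → . T Y g], [Y → . X g], [Y → . g b], [Y' → . Y] }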